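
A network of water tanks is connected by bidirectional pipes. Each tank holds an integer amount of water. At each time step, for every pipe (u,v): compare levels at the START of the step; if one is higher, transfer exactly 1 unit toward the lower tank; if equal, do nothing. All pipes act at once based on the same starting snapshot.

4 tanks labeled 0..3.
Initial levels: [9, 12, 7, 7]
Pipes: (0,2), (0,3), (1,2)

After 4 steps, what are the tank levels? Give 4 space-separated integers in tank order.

Step 1: flows [0->2,0->3,1->2] -> levels [7 11 9 8]
Step 2: flows [2->0,3->0,1->2] -> levels [9 10 9 7]
Step 3: flows [0=2,0->3,1->2] -> levels [8 9 10 8]
Step 4: flows [2->0,0=3,2->1] -> levels [9 10 8 8]

Answer: 9 10 8 8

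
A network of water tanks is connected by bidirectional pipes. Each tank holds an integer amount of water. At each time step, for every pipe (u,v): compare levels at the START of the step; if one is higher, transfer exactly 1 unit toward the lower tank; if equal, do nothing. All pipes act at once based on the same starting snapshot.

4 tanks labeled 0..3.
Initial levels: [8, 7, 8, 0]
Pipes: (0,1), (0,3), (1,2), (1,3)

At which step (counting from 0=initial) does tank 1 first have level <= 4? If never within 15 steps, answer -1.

Step 1: flows [0->1,0->3,2->1,1->3] -> levels [6 8 7 2]
Step 2: flows [1->0,0->3,1->2,1->3] -> levels [6 5 8 4]
Step 3: flows [0->1,0->3,2->1,1->3] -> levels [4 6 7 6]
Step 4: flows [1->0,3->0,2->1,1=3] -> levels [6 6 6 5]
Step 5: flows [0=1,0->3,1=2,1->3] -> levels [5 5 6 7]
Step 6: flows [0=1,3->0,2->1,3->1] -> levels [6 7 5 5]
Step 7: flows [1->0,0->3,1->2,1->3] -> levels [6 4 6 7]
Tank 1 first reaches <=4 at step 7

Answer: 7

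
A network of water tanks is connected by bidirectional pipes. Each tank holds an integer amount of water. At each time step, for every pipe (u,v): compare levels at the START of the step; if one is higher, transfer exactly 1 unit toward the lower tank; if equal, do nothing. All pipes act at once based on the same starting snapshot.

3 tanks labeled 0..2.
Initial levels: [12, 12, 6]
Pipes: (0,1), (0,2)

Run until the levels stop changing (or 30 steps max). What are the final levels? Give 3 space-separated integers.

Step 1: flows [0=1,0->2] -> levels [11 12 7]
Step 2: flows [1->0,0->2] -> levels [11 11 8]
Step 3: flows [0=1,0->2] -> levels [10 11 9]
Step 4: flows [1->0,0->2] -> levels [10 10 10]
Step 5: flows [0=1,0=2] -> levels [10 10 10]
  -> stable (no change)

Answer: 10 10 10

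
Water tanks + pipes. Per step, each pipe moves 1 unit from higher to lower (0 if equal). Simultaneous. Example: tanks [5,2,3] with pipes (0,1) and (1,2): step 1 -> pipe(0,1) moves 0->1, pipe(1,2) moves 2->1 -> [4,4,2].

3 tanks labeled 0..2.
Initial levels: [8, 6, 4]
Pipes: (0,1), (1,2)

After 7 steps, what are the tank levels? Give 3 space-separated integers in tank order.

Answer: 6 6 6

Derivation:
Step 1: flows [0->1,1->2] -> levels [7 6 5]
Step 2: flows [0->1,1->2] -> levels [6 6 6]
Step 3: flows [0=1,1=2] -> levels [6 6 6]
  -> stable; steps 4..7 unchanged -> [6 6 6]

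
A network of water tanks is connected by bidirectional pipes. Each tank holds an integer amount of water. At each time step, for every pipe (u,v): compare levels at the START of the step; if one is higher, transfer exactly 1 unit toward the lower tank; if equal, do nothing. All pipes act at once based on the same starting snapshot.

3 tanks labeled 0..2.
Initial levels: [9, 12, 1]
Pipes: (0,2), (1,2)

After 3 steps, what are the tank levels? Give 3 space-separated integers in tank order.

Answer: 6 9 7

Derivation:
Step 1: flows [0->2,1->2] -> levels [8 11 3]
Step 2: flows [0->2,1->2] -> levels [7 10 5]
Step 3: flows [0->2,1->2] -> levels [6 9 7]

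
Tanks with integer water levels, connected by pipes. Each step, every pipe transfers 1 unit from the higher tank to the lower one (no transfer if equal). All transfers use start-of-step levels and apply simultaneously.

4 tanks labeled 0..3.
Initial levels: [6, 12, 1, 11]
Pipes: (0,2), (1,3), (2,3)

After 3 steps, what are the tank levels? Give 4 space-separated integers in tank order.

Answer: 5 10 5 10

Derivation:
Step 1: flows [0->2,1->3,3->2] -> levels [5 11 3 11]
Step 2: flows [0->2,1=3,3->2] -> levels [4 11 5 10]
Step 3: flows [2->0,1->3,3->2] -> levels [5 10 5 10]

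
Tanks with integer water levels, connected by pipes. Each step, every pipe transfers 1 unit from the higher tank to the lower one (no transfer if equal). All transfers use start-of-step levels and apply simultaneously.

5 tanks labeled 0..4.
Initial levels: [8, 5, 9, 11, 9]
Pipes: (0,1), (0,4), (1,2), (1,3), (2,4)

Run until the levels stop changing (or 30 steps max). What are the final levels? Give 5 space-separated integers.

Answer: 7 10 7 8 10

Derivation:
Step 1: flows [0->1,4->0,2->1,3->1,2=4] -> levels [8 8 8 10 8]
Step 2: flows [0=1,0=4,1=2,3->1,2=4] -> levels [8 9 8 9 8]
Step 3: flows [1->0,0=4,1->2,1=3,2=4] -> levels [9 7 9 9 8]
Step 4: flows [0->1,0->4,2->1,3->1,2->4] -> levels [7 10 7 8 10]
Step 5: flows [1->0,4->0,1->2,1->3,4->2] -> levels [9 7 9 9 8]
  -> period-2 cycle: step 5 state = step 3 state; never stabilizes
  -> state at step 30: (30-3) mod 2 = 1, same as step 4 -> [7 10 7 8 10]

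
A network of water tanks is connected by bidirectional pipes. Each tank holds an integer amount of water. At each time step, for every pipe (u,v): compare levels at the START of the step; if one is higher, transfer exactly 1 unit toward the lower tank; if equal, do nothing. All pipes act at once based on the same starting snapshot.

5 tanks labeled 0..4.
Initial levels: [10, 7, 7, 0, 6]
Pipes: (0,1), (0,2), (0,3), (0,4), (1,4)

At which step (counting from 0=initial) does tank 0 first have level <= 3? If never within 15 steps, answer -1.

Step 1: flows [0->1,0->2,0->3,0->4,1->4] -> levels [6 7 8 1 8]
Step 2: flows [1->0,2->0,0->3,4->0,4->1] -> levels [8 7 7 2 6]
Step 3: flows [0->1,0->2,0->3,0->4,1->4] -> levels [4 7 8 3 8]
Step 4: flows [1->0,2->0,0->3,4->0,4->1] -> levels [6 7 7 4 6]
Step 5: flows [1->0,2->0,0->3,0=4,1->4] -> levels [7 5 6 5 7]
Step 6: flows [0->1,0->2,0->3,0=4,4->1] -> levels [4 7 7 6 6]
Step 7: flows [1->0,2->0,3->0,4->0,1->4] -> levels [8 5 6 5 6]
Step 8: flows [0->1,0->2,0->3,0->4,4->1] -> levels [4 7 7 6 6]
  -> period-2 cycle (repeats step 6); tank 0 never drops to <=3
Tank 0 never reaches <=3 within 15 steps

Answer: -1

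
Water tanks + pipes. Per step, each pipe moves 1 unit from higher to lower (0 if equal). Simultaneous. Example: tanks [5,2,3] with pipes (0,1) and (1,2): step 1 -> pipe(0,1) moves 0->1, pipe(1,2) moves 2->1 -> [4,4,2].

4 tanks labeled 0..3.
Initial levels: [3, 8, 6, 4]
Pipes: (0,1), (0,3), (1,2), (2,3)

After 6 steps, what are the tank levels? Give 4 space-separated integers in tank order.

Step 1: flows [1->0,3->0,1->2,2->3] -> levels [5 6 6 4]
Step 2: flows [1->0,0->3,1=2,2->3] -> levels [5 5 5 6]
Step 3: flows [0=1,3->0,1=2,3->2] -> levels [6 5 6 4]
Step 4: flows [0->1,0->3,2->1,2->3] -> levels [4 7 4 6]
Step 5: flows [1->0,3->0,1->2,3->2] -> levels [6 5 6 4]
  -> period-2 cycle: step 5 state = step 3 state
  -> state at step 6: (6-3) mod 2 = 1, same as step 4 -> [4 7 4 6]

Answer: 4 7 4 6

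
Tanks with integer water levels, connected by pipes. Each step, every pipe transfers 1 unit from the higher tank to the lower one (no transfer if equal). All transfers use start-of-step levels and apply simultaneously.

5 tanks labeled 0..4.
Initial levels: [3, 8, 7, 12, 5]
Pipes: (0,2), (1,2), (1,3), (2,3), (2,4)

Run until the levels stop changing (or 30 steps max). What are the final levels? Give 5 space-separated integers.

Answer: 7 8 4 8 8

Derivation:
Step 1: flows [2->0,1->2,3->1,3->2,2->4] -> levels [4 8 7 10 6]
Step 2: flows [2->0,1->2,3->1,3->2,2->4] -> levels [5 8 7 8 7]
Step 3: flows [2->0,1->2,1=3,3->2,2=4] -> levels [6 7 8 7 7]
Step 4: flows [2->0,2->1,1=3,2->3,2->4] -> levels [7 8 4 8 8]
Step 5: flows [0->2,1->2,1=3,3->2,4->2] -> levels [6 7 8 7 7]
  -> period-2 cycle: step 5 state = step 3 state; never stabilizes
  -> state at step 30: (30-3) mod 2 = 1, same as step 4 -> [7 8 4 8 8]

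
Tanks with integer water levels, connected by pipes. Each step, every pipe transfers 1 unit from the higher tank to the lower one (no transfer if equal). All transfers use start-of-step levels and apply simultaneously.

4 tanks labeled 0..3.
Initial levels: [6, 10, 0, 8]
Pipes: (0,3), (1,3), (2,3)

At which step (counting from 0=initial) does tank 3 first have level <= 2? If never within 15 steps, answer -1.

Answer: -1

Derivation:
Step 1: flows [3->0,1->3,3->2] -> levels [7 9 1 7]
Step 2: flows [0=3,1->3,3->2] -> levels [7 8 2 7]
Step 3: flows [0=3,1->3,3->2] -> levels [7 7 3 7]
Step 4: flows [0=3,1=3,3->2] -> levels [7 7 4 6]
Step 5: flows [0->3,1->3,3->2] -> levels [6 6 5 7]
Step 6: flows [3->0,3->1,3->2] -> levels [7 7 6 4]
Step 7: flows [0->3,1->3,2->3] -> levels [6 6 5 7]
  -> period-2 cycle (repeats step 5); tank 3 never drops to <=2
Tank 3 never reaches <=2 within 15 steps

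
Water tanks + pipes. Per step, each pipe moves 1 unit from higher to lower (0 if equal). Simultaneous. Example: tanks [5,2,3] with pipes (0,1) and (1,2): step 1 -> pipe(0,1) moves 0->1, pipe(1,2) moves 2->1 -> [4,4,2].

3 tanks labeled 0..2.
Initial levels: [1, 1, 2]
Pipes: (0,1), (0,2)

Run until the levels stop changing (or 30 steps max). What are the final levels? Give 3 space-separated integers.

Answer: 0 2 2

Derivation:
Step 1: flows [0=1,2->0] -> levels [2 1 1]
Step 2: flows [0->1,0->2] -> levels [0 2 2]
Step 3: flows [1->0,2->0] -> levels [2 1 1]
  -> period-2 cycle: step 3 state = step 1 state; never stabilizes
  -> state at step 30: (30-1) mod 2 = 1, same as step 2 -> [0 2 2]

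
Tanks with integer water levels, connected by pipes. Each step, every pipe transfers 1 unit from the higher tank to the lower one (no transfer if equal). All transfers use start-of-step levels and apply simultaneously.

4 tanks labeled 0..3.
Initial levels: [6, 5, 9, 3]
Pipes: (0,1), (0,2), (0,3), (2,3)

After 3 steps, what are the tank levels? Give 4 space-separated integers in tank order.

Step 1: flows [0->1,2->0,0->3,2->3] -> levels [5 6 7 5]
Step 2: flows [1->0,2->0,0=3,2->3] -> levels [7 5 5 6]
Step 3: flows [0->1,0->2,0->3,3->2] -> levels [4 6 7 6]

Answer: 4 6 7 6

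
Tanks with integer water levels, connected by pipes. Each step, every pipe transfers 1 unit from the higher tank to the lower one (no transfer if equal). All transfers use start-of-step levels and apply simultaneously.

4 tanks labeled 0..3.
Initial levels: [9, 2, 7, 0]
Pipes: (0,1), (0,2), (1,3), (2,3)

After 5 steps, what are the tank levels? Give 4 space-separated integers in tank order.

Step 1: flows [0->1,0->2,1->3,2->3] -> levels [7 2 7 2]
Step 2: flows [0->1,0=2,1=3,2->3] -> levels [6 3 6 3]
Step 3: flows [0->1,0=2,1=3,2->3] -> levels [5 4 5 4]
Step 4: flows [0->1,0=2,1=3,2->3] -> levels [4 5 4 5]
Step 5: flows [1->0,0=2,1=3,3->2] -> levels [5 4 5 4]

Answer: 5 4 5 4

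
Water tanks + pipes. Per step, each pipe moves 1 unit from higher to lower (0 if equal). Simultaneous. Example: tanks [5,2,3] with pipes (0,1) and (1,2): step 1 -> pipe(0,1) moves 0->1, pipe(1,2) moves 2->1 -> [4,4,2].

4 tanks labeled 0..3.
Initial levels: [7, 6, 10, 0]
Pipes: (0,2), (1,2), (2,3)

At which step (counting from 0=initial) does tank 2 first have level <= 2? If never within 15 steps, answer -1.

Answer: -1

Derivation:
Step 1: flows [2->0,2->1,2->3] -> levels [8 7 7 1]
Step 2: flows [0->2,1=2,2->3] -> levels [7 7 7 2]
Step 3: flows [0=2,1=2,2->3] -> levels [7 7 6 3]
Step 4: flows [0->2,1->2,2->3] -> levels [6 6 7 4]
Step 5: flows [2->0,2->1,2->3] -> levels [7 7 4 5]
Step 6: flows [0->2,1->2,3->2] -> levels [6 6 7 4]
  -> period-2 cycle (repeats step 4); tank 2 never drops to <=2
Tank 2 never reaches <=2 within 15 steps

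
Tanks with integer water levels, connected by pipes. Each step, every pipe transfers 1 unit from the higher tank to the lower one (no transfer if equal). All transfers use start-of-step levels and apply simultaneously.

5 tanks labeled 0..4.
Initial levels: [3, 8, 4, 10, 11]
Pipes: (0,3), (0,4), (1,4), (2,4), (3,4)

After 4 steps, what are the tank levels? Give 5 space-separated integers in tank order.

Step 1: flows [3->0,4->0,4->1,4->2,4->3] -> levels [5 9 5 10 7]
Step 2: flows [3->0,4->0,1->4,4->2,3->4] -> levels [7 8 6 8 7]
Step 3: flows [3->0,0=4,1->4,4->2,3->4] -> levels [8 7 7 6 8]
Step 4: flows [0->3,0=4,4->1,4->2,4->3] -> levels [7 8 8 8 5]

Answer: 7 8 8 8 5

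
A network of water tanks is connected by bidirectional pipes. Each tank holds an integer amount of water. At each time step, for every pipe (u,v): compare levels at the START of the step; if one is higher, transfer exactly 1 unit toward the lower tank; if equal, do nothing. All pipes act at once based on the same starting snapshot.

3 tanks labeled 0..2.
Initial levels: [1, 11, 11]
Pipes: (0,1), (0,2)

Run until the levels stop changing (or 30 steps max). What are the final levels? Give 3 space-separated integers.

Answer: 9 7 7

Derivation:
Step 1: flows [1->0,2->0] -> levels [3 10 10]
Step 2: flows [1->0,2->0] -> levels [5 9 9]
Step 3: flows [1->0,2->0] -> levels [7 8 8]
Step 4: flows [1->0,2->0] -> levels [9 7 7]
Step 5: flows [0->1,0->2] -> levels [7 8 8]
  -> period-2 cycle: step 5 state = step 3 state; never stabilizes
  -> state at step 30: (30-3) mod 2 = 1, same as step 4 -> [9 7 7]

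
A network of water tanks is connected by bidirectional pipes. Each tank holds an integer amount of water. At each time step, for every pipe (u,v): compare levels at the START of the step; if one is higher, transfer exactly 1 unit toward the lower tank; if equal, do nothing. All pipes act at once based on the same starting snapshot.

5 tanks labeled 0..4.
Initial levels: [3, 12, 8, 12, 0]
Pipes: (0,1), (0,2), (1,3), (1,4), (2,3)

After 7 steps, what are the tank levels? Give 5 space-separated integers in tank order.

Answer: 8 6 7 8 6

Derivation:
Step 1: flows [1->0,2->0,1=3,1->4,3->2] -> levels [5 10 8 11 1]
Step 2: flows [1->0,2->0,3->1,1->4,3->2] -> levels [7 9 8 9 2]
Step 3: flows [1->0,2->0,1=3,1->4,3->2] -> levels [9 7 8 8 3]
Step 4: flows [0->1,0->2,3->1,1->4,2=3] -> levels [7 8 9 7 4]
Step 5: flows [1->0,2->0,1->3,1->4,2->3] -> levels [9 5 7 9 5]
Step 6: flows [0->1,0->2,3->1,1=4,3->2] -> levels [7 7 9 7 5]
Step 7: flows [0=1,2->0,1=3,1->4,2->3] -> levels [8 6 7 8 6]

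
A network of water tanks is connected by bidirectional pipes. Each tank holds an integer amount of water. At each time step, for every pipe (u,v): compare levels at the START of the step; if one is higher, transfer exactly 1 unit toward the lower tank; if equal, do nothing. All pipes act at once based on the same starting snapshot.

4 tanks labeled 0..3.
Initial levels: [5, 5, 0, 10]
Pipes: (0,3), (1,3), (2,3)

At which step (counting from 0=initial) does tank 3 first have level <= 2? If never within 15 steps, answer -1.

Answer: -1

Derivation:
Step 1: flows [3->0,3->1,3->2] -> levels [6 6 1 7]
Step 2: flows [3->0,3->1,3->2] -> levels [7 7 2 4]
Step 3: flows [0->3,1->3,3->2] -> levels [6 6 3 5]
Step 4: flows [0->3,1->3,3->2] -> levels [5 5 4 6]
Step 5: flows [3->0,3->1,3->2] -> levels [6 6 5 3]
Step 6: flows [0->3,1->3,2->3] -> levels [5 5 4 6]
  -> period-2 cycle (repeats step 4); tank 3 never drops to <=2
Tank 3 never reaches <=2 within 15 steps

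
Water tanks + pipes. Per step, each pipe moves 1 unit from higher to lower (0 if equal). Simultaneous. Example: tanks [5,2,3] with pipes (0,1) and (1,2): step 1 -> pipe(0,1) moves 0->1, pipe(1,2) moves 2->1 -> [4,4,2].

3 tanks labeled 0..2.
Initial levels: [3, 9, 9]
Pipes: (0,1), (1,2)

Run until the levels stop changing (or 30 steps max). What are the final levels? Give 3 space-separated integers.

Step 1: flows [1->0,1=2] -> levels [4 8 9]
Step 2: flows [1->0,2->1] -> levels [5 8 8]
Step 3: flows [1->0,1=2] -> levels [6 7 8]
Step 4: flows [1->0,2->1] -> levels [7 7 7]
Step 5: flows [0=1,1=2] -> levels [7 7 7]
  -> stable (no change)

Answer: 7 7 7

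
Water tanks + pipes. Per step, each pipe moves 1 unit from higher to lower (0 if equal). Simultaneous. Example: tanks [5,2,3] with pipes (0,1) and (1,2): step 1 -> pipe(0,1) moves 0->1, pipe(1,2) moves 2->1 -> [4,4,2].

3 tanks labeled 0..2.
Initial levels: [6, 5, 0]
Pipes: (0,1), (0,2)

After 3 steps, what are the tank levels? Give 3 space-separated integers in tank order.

Step 1: flows [0->1,0->2] -> levels [4 6 1]
Step 2: flows [1->0,0->2] -> levels [4 5 2]
Step 3: flows [1->0,0->2] -> levels [4 4 3]

Answer: 4 4 3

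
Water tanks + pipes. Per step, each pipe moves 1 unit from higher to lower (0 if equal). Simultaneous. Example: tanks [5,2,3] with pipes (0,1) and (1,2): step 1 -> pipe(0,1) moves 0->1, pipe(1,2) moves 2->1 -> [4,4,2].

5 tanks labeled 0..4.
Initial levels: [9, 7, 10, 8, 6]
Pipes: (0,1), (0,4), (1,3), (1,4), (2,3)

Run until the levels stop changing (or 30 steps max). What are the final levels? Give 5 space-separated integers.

Answer: 9 6 8 9 8

Derivation:
Step 1: flows [0->1,0->4,3->1,1->4,2->3] -> levels [7 8 9 8 8]
Step 2: flows [1->0,4->0,1=3,1=4,2->3] -> levels [9 7 8 9 7]
Step 3: flows [0->1,0->4,3->1,1=4,3->2] -> levels [7 9 9 7 8]
Step 4: flows [1->0,4->0,1->3,1->4,2->3] -> levels [9 6 8 9 8]
Step 5: flows [0->1,0->4,3->1,4->1,3->2] -> levels [7 9 9 7 8]
  -> period-2 cycle: step 5 state = step 3 state; never stabilizes
  -> state at step 30: (30-3) mod 2 = 1, same as step 4 -> [9 6 8 9 8]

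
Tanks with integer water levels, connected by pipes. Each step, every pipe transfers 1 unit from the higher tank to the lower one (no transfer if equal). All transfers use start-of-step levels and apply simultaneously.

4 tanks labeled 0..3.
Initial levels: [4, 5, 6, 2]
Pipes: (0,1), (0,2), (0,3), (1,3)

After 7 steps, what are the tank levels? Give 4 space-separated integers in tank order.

Answer: 6 3 4 4

Derivation:
Step 1: flows [1->0,2->0,0->3,1->3] -> levels [5 3 5 4]
Step 2: flows [0->1,0=2,0->3,3->1] -> levels [3 5 5 4]
Step 3: flows [1->0,2->0,3->0,1->3] -> levels [6 3 4 4]
Step 4: flows [0->1,0->2,0->3,3->1] -> levels [3 5 5 4]
  -> period-2 cycle: step 4 state = step 2 state
  -> state at step 7: (7-2) mod 2 = 1, same as step 3 -> [6 3 4 4]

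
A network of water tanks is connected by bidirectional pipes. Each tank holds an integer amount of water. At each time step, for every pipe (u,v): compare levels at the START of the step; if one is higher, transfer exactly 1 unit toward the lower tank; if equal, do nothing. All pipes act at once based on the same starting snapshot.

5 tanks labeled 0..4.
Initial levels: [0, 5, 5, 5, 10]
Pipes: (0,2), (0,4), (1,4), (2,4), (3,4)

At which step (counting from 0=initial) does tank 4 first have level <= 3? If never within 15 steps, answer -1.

Step 1: flows [2->0,4->0,4->1,4->2,4->3] -> levels [2 6 5 6 6]
Step 2: flows [2->0,4->0,1=4,4->2,3=4] -> levels [4 6 5 6 4]
Step 3: flows [2->0,0=4,1->4,2->4,3->4] -> levels [5 5 3 5 7]
Step 4: flows [0->2,4->0,4->1,4->2,4->3] -> levels [5 6 5 6 3]
Tank 4 first reaches <=3 at step 4

Answer: 4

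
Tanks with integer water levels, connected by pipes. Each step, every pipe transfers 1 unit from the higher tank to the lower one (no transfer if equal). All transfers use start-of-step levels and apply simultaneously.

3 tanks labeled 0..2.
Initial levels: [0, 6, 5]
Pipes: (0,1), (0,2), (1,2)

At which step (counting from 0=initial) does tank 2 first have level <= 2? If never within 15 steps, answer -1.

Step 1: flows [1->0,2->0,1->2] -> levels [2 4 5]
Step 2: flows [1->0,2->0,2->1] -> levels [4 4 3]
Step 3: flows [0=1,0->2,1->2] -> levels [3 3 5]
Step 4: flows [0=1,2->0,2->1] -> levels [4 4 3]
  -> period-2 cycle (repeats step 2); tank 2 never drops to <=2
Tank 2 never reaches <=2 within 15 steps

Answer: -1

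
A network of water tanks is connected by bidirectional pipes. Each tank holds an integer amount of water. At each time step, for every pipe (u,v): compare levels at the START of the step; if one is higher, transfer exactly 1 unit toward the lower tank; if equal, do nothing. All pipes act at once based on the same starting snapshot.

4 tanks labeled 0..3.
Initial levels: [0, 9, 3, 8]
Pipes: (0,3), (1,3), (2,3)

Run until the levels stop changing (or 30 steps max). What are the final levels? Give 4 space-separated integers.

Answer: 4 5 5 6

Derivation:
Step 1: flows [3->0,1->3,3->2] -> levels [1 8 4 7]
Step 2: flows [3->0,1->3,3->2] -> levels [2 7 5 6]
Step 3: flows [3->0,1->3,3->2] -> levels [3 6 6 5]
Step 4: flows [3->0,1->3,2->3] -> levels [4 5 5 6]
Step 5: flows [3->0,3->1,3->2] -> levels [5 6 6 3]
Step 6: flows [0->3,1->3,2->3] -> levels [4 5 5 6]
  -> period-2 cycle: step 6 state = step 4 state; never stabilizes
  -> state at step 30: (30-4) mod 2 = 0, same as step 4 -> [4 5 5 6]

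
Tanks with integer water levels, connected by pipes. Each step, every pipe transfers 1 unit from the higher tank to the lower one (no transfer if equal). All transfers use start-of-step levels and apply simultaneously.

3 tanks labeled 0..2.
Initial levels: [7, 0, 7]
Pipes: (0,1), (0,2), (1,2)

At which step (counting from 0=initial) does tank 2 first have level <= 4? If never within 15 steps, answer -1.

Step 1: flows [0->1,0=2,2->1] -> levels [6 2 6]
Step 2: flows [0->1,0=2,2->1] -> levels [5 4 5]
Step 3: flows [0->1,0=2,2->1] -> levels [4 6 4]
Tank 2 first reaches <=4 at step 3

Answer: 3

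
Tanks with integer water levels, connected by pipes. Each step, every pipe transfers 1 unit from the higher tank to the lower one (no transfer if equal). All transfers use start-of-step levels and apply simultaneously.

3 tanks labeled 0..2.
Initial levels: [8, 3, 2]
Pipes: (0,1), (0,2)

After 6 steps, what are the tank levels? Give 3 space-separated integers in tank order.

Answer: 3 5 5

Derivation:
Step 1: flows [0->1,0->2] -> levels [6 4 3]
Step 2: flows [0->1,0->2] -> levels [4 5 4]
Step 3: flows [1->0,0=2] -> levels [5 4 4]
Step 4: flows [0->1,0->2] -> levels [3 5 5]
Step 5: flows [1->0,2->0] -> levels [5 4 4]
  -> period-2 cycle: step 5 state = step 3 state
  -> state at step 6: (6-3) mod 2 = 1, same as step 4 -> [3 5 5]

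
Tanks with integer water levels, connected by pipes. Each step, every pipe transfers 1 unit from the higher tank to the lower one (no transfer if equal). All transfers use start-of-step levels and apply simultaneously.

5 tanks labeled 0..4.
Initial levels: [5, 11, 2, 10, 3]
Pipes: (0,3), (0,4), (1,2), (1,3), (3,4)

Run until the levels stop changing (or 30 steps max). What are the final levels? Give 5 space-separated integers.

Answer: 6 5 6 8 6

Derivation:
Step 1: flows [3->0,0->4,1->2,1->3,3->4] -> levels [5 9 3 9 5]
Step 2: flows [3->0,0=4,1->2,1=3,3->4] -> levels [6 8 4 7 6]
Step 3: flows [3->0,0=4,1->2,1->3,3->4] -> levels [7 6 5 6 7]
Step 4: flows [0->3,0=4,1->2,1=3,4->3] -> levels [6 5 6 8 6]
Step 5: flows [3->0,0=4,2->1,3->1,3->4] -> levels [7 7 5 5 7]
Step 6: flows [0->3,0=4,1->2,1->3,4->3] -> levels [6 5 6 8 6]
  -> period-2 cycle: step 6 state = step 4 state; never stabilizes
  -> state at step 30: (30-4) mod 2 = 0, same as step 4 -> [6 5 6 8 6]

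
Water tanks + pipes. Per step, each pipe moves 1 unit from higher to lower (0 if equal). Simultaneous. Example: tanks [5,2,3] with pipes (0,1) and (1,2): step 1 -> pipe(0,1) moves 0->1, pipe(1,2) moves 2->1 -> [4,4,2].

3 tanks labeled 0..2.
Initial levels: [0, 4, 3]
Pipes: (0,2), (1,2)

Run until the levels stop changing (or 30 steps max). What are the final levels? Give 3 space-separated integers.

Answer: 3 3 1

Derivation:
Step 1: flows [2->0,1->2] -> levels [1 3 3]
Step 2: flows [2->0,1=2] -> levels [2 3 2]
Step 3: flows [0=2,1->2] -> levels [2 2 3]
Step 4: flows [2->0,2->1] -> levels [3 3 1]
Step 5: flows [0->2,1->2] -> levels [2 2 3]
  -> period-2 cycle: step 5 state = step 3 state; never stabilizes
  -> state at step 30: (30-3) mod 2 = 1, same as step 4 -> [3 3 1]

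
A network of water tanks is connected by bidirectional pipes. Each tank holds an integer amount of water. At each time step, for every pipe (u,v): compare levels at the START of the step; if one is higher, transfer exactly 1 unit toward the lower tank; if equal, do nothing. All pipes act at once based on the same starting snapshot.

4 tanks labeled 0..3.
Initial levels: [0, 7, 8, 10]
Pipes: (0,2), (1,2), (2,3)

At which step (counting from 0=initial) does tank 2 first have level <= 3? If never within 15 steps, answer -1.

Step 1: flows [2->0,2->1,3->2] -> levels [1 8 7 9]
Step 2: flows [2->0,1->2,3->2] -> levels [2 7 8 8]
Step 3: flows [2->0,2->1,2=3] -> levels [3 8 6 8]
Step 4: flows [2->0,1->2,3->2] -> levels [4 7 7 7]
Step 5: flows [2->0,1=2,2=3] -> levels [5 7 6 7]
Step 6: flows [2->0,1->2,3->2] -> levels [6 6 7 6]
Step 7: flows [2->0,2->1,2->3] -> levels [7 7 4 7]
Step 8: flows [0->2,1->2,3->2] -> levels [6 6 7 6]
  -> period-2 cycle (repeats step 6); tank 2 never drops to <=3
Tank 2 never reaches <=3 within 15 steps

Answer: -1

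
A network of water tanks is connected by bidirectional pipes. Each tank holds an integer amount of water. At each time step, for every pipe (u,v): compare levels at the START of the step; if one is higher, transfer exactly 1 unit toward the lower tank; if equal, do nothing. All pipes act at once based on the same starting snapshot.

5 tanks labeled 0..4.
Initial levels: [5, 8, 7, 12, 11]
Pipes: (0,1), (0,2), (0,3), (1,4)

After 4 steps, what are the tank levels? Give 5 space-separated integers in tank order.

Step 1: flows [1->0,2->0,3->0,4->1] -> levels [8 8 6 11 10]
Step 2: flows [0=1,0->2,3->0,4->1] -> levels [8 9 7 10 9]
Step 3: flows [1->0,0->2,3->0,1=4] -> levels [9 8 8 9 9]
Step 4: flows [0->1,0->2,0=3,4->1] -> levels [7 10 9 9 8]

Answer: 7 10 9 9 8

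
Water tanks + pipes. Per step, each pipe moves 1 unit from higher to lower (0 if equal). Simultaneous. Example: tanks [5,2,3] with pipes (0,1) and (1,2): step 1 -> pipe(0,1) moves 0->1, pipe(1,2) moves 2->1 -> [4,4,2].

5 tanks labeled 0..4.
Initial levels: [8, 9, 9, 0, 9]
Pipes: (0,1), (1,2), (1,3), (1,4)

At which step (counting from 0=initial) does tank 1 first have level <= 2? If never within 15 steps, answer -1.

Step 1: flows [1->0,1=2,1->3,1=4] -> levels [9 7 9 1 9]
Step 2: flows [0->1,2->1,1->3,4->1] -> levels [8 9 8 2 8]
Step 3: flows [1->0,1->2,1->3,1->4] -> levels [9 5 9 3 9]
Step 4: flows [0->1,2->1,1->3,4->1] -> levels [8 7 8 4 8]
Step 5: flows [0->1,2->1,1->3,4->1] -> levels [7 9 7 5 7]
Step 6: flows [1->0,1->2,1->3,1->4] -> levels [8 5 8 6 8]
Step 7: flows [0->1,2->1,3->1,4->1] -> levels [7 9 7 5 7]
  -> period-2 cycle (repeats step 5); tank 1 never drops to <=2
Tank 1 never reaches <=2 within 15 steps

Answer: -1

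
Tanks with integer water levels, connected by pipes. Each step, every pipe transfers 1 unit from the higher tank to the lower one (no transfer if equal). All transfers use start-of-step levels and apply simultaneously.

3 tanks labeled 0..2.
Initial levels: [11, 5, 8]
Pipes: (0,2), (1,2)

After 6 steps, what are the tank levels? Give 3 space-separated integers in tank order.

Step 1: flows [0->2,2->1] -> levels [10 6 8]
Step 2: flows [0->2,2->1] -> levels [9 7 8]
Step 3: flows [0->2,2->1] -> levels [8 8 8]
Step 4: flows [0=2,1=2] -> levels [8 8 8]
  -> stable; steps 5..6 unchanged -> [8 8 8]

Answer: 8 8 8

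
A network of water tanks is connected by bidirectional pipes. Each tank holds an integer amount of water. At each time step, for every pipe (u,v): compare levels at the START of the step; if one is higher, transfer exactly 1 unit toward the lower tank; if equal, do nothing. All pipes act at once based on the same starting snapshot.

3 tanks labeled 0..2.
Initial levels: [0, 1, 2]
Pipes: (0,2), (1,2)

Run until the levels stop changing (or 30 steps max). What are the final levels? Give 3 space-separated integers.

Step 1: flows [2->0,2->1] -> levels [1 2 0]
Step 2: flows [0->2,1->2] -> levels [0 1 2]
  -> period-2 cycle: step 2 state = step 0 state; never stabilizes
  -> state at step 30: (30-0) mod 2 = 0, same as step 0 -> [0 1 2]

Answer: 0 1 2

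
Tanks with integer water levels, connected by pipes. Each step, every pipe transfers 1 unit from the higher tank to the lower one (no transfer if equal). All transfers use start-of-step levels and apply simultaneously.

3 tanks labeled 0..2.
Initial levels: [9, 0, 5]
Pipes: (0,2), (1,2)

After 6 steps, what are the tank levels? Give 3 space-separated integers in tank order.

Step 1: flows [0->2,2->1] -> levels [8 1 5]
Step 2: flows [0->2,2->1] -> levels [7 2 5]
Step 3: flows [0->2,2->1] -> levels [6 3 5]
Step 4: flows [0->2,2->1] -> levels [5 4 5]
Step 5: flows [0=2,2->1] -> levels [5 5 4]
Step 6: flows [0->2,1->2] -> levels [4 4 6]

Answer: 4 4 6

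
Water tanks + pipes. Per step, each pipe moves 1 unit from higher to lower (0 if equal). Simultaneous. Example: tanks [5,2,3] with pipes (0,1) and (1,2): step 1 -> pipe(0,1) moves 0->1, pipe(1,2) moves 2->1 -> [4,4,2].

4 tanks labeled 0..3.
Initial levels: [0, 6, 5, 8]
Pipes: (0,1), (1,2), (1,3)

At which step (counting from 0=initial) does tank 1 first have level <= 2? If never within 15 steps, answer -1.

Answer: -1

Derivation:
Step 1: flows [1->0,1->2,3->1] -> levels [1 5 6 7]
Step 2: flows [1->0,2->1,3->1] -> levels [2 6 5 6]
Step 3: flows [1->0,1->2,1=3] -> levels [3 4 6 6]
Step 4: flows [1->0,2->1,3->1] -> levels [4 5 5 5]
Step 5: flows [1->0,1=2,1=3] -> levels [5 4 5 5]
Step 6: flows [0->1,2->1,3->1] -> levels [4 7 4 4]
Step 7: flows [1->0,1->2,1->3] -> levels [5 4 5 5]
  -> period-2 cycle (repeats step 5); tank 1 never drops to <=2
Tank 1 never reaches <=2 within 15 steps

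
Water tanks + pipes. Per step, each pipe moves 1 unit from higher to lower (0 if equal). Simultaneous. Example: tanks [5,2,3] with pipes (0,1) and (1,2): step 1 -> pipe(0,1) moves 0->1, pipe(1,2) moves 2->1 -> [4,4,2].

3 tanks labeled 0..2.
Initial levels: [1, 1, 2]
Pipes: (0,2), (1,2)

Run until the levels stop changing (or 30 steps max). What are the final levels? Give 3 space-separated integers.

Answer: 1 1 2

Derivation:
Step 1: flows [2->0,2->1] -> levels [2 2 0]
Step 2: flows [0->2,1->2] -> levels [1 1 2]
  -> period-2 cycle: step 2 state = step 0 state; never stabilizes
  -> state at step 30: (30-0) mod 2 = 0, same as step 0 -> [1 1 2]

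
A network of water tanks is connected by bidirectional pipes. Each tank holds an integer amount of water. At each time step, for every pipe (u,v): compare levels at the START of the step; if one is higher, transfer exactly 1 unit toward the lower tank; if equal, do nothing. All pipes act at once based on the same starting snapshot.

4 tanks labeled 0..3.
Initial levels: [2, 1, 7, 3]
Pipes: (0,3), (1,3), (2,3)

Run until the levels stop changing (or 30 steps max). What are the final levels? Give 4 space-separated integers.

Step 1: flows [3->0,3->1,2->3] -> levels [3 2 6 2]
Step 2: flows [0->3,1=3,2->3] -> levels [2 2 5 4]
Step 3: flows [3->0,3->1,2->3] -> levels [3 3 4 3]
Step 4: flows [0=3,1=3,2->3] -> levels [3 3 3 4]
Step 5: flows [3->0,3->1,3->2] -> levels [4 4 4 1]
Step 6: flows [0->3,1->3,2->3] -> levels [3 3 3 4]
  -> period-2 cycle: step 6 state = step 4 state; never stabilizes
  -> state at step 30: (30-4) mod 2 = 0, same as step 4 -> [3 3 3 4]

Answer: 3 3 3 4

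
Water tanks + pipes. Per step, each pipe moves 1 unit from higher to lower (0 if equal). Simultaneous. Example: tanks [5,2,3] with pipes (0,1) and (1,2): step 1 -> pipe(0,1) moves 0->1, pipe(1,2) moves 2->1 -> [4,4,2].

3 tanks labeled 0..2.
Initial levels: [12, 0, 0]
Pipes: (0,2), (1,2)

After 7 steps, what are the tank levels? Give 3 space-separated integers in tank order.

Answer: 5 3 4

Derivation:
Step 1: flows [0->2,1=2] -> levels [11 0 1]
Step 2: flows [0->2,2->1] -> levels [10 1 1]
Step 3: flows [0->2,1=2] -> levels [9 1 2]
Step 4: flows [0->2,2->1] -> levels [8 2 2]
Step 5: flows [0->2,1=2] -> levels [7 2 3]
Step 6: flows [0->2,2->1] -> levels [6 3 3]
Step 7: flows [0->2,1=2] -> levels [5 3 4]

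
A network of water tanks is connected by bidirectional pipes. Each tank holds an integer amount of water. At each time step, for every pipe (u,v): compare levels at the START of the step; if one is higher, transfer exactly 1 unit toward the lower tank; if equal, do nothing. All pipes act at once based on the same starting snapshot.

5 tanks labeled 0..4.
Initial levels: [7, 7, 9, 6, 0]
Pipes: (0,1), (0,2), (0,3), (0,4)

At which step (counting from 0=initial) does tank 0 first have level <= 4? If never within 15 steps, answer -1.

Step 1: flows [0=1,2->0,0->3,0->4] -> levels [6 7 8 7 1]
Step 2: flows [1->0,2->0,3->0,0->4] -> levels [8 6 7 6 2]
Step 3: flows [0->1,0->2,0->3,0->4] -> levels [4 7 8 7 3]
Tank 0 first reaches <=4 at step 3

Answer: 3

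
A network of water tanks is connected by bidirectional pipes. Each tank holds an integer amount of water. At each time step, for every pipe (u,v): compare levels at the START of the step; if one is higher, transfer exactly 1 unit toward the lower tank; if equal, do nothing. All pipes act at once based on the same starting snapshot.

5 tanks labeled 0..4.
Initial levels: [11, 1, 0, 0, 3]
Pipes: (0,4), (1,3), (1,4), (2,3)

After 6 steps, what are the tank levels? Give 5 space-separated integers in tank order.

Step 1: flows [0->4,1->3,4->1,2=3] -> levels [10 1 0 1 3]
Step 2: flows [0->4,1=3,4->1,3->2] -> levels [9 2 1 0 3]
Step 3: flows [0->4,1->3,4->1,2->3] -> levels [8 2 0 2 3]
Step 4: flows [0->4,1=3,4->1,3->2] -> levels [7 3 1 1 3]
Step 5: flows [0->4,1->3,1=4,2=3] -> levels [6 2 1 2 4]
Step 6: flows [0->4,1=3,4->1,3->2] -> levels [5 3 2 1 4]

Answer: 5 3 2 1 4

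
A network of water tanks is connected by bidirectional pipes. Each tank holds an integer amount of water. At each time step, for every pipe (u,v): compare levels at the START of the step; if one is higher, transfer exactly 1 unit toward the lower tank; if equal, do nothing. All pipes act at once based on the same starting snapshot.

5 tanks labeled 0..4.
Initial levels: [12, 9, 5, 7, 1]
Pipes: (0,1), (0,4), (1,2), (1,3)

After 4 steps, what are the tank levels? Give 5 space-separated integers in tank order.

Answer: 6 9 7 7 5

Derivation:
Step 1: flows [0->1,0->4,1->2,1->3] -> levels [10 8 6 8 2]
Step 2: flows [0->1,0->4,1->2,1=3] -> levels [8 8 7 8 3]
Step 3: flows [0=1,0->4,1->2,1=3] -> levels [7 7 8 8 4]
Step 4: flows [0=1,0->4,2->1,3->1] -> levels [6 9 7 7 5]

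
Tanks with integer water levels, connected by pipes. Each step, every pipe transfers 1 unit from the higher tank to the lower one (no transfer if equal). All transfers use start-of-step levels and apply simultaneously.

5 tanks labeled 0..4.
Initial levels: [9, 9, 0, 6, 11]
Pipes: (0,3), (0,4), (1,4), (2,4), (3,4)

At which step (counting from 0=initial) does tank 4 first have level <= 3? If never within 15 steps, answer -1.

Answer: -1

Derivation:
Step 1: flows [0->3,4->0,4->1,4->2,4->3] -> levels [9 10 1 8 7]
Step 2: flows [0->3,0->4,1->4,4->2,3->4] -> levels [7 9 2 8 9]
Step 3: flows [3->0,4->0,1=4,4->2,4->3] -> levels [9 9 3 8 6]
Step 4: flows [0->3,0->4,1->4,4->2,3->4] -> levels [7 8 4 8 8]
Step 5: flows [3->0,4->0,1=4,4->2,3=4] -> levels [9 8 5 7 6]
Step 6: flows [0->3,0->4,1->4,4->2,3->4] -> levels [7 7 6 7 8]
Step 7: flows [0=3,4->0,4->1,4->2,4->3] -> levels [8 8 7 8 4]
Step 8: flows [0=3,0->4,1->4,2->4,3->4] -> levels [7 7 6 7 8]
  -> period-2 cycle (repeats step 6); tank 4 never drops to <=3
Tank 4 never reaches <=3 within 15 steps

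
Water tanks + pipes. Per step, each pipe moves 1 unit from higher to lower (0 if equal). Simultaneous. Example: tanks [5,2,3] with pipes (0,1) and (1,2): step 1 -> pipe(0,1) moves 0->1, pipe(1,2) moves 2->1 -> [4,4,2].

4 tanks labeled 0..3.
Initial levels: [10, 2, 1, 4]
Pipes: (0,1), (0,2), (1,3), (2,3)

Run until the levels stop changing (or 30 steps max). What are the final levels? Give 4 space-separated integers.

Answer: 6 3 3 5

Derivation:
Step 1: flows [0->1,0->2,3->1,3->2] -> levels [8 4 3 2]
Step 2: flows [0->1,0->2,1->3,2->3] -> levels [6 4 3 4]
Step 3: flows [0->1,0->2,1=3,3->2] -> levels [4 5 5 3]
Step 4: flows [1->0,2->0,1->3,2->3] -> levels [6 3 3 5]
Step 5: flows [0->1,0->2,3->1,3->2] -> levels [4 5 5 3]
  -> period-2 cycle: step 5 state = step 3 state; never stabilizes
  -> state at step 30: (30-3) mod 2 = 1, same as step 4 -> [6 3 3 5]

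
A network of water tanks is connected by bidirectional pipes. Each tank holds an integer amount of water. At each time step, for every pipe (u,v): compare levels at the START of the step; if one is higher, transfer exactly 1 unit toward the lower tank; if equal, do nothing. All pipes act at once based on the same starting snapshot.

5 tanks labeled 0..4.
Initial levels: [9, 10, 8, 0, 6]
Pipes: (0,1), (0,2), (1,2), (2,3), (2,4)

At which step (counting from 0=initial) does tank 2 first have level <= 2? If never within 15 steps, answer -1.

Step 1: flows [1->0,0->2,1->2,2->3,2->4] -> levels [9 8 8 1 7]
Step 2: flows [0->1,0->2,1=2,2->3,2->4] -> levels [7 9 7 2 8]
Step 3: flows [1->0,0=2,1->2,2->3,4->2] -> levels [8 7 8 3 7]
Step 4: flows [0->1,0=2,2->1,2->3,2->4] -> levels [7 9 5 4 8]
Step 5: flows [1->0,0->2,1->2,2->3,4->2] -> levels [7 7 7 5 7]
Step 6: flows [0=1,0=2,1=2,2->3,2=4] -> levels [7 7 6 6 7]
Step 7: flows [0=1,0->2,1->2,2=3,4->2] -> levels [6 6 9 6 6]
Step 8: flows [0=1,2->0,2->1,2->3,2->4] -> levels [7 7 5 7 7]
Step 9: flows [0=1,0->2,1->2,3->2,4->2] -> levels [6 6 9 6 6]
  -> period-2 cycle (repeats step 7); tank 2 never drops to <=2
Tank 2 never reaches <=2 within 15 steps

Answer: -1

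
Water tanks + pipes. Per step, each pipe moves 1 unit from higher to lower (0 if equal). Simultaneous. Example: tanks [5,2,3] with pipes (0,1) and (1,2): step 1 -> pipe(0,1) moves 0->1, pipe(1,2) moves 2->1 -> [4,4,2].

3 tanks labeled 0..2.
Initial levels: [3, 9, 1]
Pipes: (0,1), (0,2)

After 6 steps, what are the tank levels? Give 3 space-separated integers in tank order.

Step 1: flows [1->0,0->2] -> levels [3 8 2]
Step 2: flows [1->0,0->2] -> levels [3 7 3]
Step 3: flows [1->0,0=2] -> levels [4 6 3]
Step 4: flows [1->0,0->2] -> levels [4 5 4]
Step 5: flows [1->0,0=2] -> levels [5 4 4]
Step 6: flows [0->1,0->2] -> levels [3 5 5]

Answer: 3 5 5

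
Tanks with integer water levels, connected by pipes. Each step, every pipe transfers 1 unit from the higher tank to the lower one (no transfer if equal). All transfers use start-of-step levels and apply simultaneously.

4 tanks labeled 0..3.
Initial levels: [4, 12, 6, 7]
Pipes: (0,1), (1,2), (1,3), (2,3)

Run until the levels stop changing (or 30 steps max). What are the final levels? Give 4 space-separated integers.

Step 1: flows [1->0,1->2,1->3,3->2] -> levels [5 9 8 7]
Step 2: flows [1->0,1->2,1->3,2->3] -> levels [6 6 8 9]
Step 3: flows [0=1,2->1,3->1,3->2] -> levels [6 8 8 7]
Step 4: flows [1->0,1=2,1->3,2->3] -> levels [7 6 7 9]
Step 5: flows [0->1,2->1,3->1,3->2] -> levels [6 9 7 7]
Step 6: flows [1->0,1->2,1->3,2=3] -> levels [7 6 8 8]
Step 7: flows [0->1,2->1,3->1,2=3] -> levels [6 9 7 7]
  -> period-2 cycle: step 7 state = step 5 state; never stabilizes
  -> state at step 30: (30-5) mod 2 = 1, same as step 6 -> [7 6 8 8]

Answer: 7 6 8 8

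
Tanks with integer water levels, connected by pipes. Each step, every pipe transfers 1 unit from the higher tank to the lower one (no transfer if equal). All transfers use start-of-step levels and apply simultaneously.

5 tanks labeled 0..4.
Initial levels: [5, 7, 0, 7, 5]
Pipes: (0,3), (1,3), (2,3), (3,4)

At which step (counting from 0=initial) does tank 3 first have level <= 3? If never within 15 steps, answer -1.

Answer: 3

Derivation:
Step 1: flows [3->0,1=3,3->2,3->4] -> levels [6 7 1 4 6]
Step 2: flows [0->3,1->3,3->2,4->3] -> levels [5 6 2 6 5]
Step 3: flows [3->0,1=3,3->2,3->4] -> levels [6 6 3 3 6]
Tank 3 first reaches <=3 at step 3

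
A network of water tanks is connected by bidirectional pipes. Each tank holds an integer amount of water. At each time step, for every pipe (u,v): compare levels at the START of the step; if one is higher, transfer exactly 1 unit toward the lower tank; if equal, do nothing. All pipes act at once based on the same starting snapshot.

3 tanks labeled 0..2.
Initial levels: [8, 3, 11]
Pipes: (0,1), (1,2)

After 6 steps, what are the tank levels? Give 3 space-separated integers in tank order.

Answer: 7 8 7

Derivation:
Step 1: flows [0->1,2->1] -> levels [7 5 10]
Step 2: flows [0->1,2->1] -> levels [6 7 9]
Step 3: flows [1->0,2->1] -> levels [7 7 8]
Step 4: flows [0=1,2->1] -> levels [7 8 7]
Step 5: flows [1->0,1->2] -> levels [8 6 8]
Step 6: flows [0->1,2->1] -> levels [7 8 7]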